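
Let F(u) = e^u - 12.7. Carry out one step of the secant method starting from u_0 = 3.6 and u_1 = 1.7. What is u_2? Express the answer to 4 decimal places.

F(3.6) = 23.898234, F(1.7) = -7.226053
u_2 = 1.700000 − (-7.226053)·(1.700000 − 3.600000) / (-7.226053 − 23.898234) = 1.700000 − (13.729500)/(-31.124287) = 2.141119

2.1411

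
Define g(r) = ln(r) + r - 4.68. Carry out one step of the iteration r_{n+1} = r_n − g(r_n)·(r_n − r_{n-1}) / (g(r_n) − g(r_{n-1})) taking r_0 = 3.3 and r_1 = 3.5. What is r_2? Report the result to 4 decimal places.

3.4438

g(3.3) = -0.186078, g(3.5) = 0.072763
r_2 = 3.500000 − 0.072763·(3.500000 − 3.300000) / (0.072763 − (-0.186078)) = 3.500000 − (0.014553)/(0.258841) = 3.443778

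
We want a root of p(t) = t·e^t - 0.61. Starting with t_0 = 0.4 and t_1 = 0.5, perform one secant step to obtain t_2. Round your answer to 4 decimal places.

0.4058

p(0.4) = -0.013270, p(0.5) = 0.214361
t_2 = 0.500000 − 0.214361·(0.500000 − 0.400000) / (0.214361 − (-0.013270)) = 0.500000 − (0.021436)/(0.227631) = 0.405830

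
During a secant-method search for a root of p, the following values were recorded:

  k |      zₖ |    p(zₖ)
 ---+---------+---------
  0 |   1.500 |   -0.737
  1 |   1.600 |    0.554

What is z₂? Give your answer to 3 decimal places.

z₂ = 1.600 − 0.554·(1.600 − 1.500) / (0.554 − (-0.737))
   = 1.600 − (0.05540)/(1.29100) = 1.55709

1.557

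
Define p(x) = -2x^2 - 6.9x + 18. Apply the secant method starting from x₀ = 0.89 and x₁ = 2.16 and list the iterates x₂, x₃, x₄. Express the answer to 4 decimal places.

p(0.89) = 10.274800, p(2.16) = -6.235200
x₂ = 2.160000 − (-6.235200)·(2.160000 − 0.890000) / (-6.235200 − 10.274800) = 2.160000 − (-7.918704)/(-16.510000) = 1.680369
p(1.680369) = 0.758171
x₃ = 1.680369 − 0.758171·(1.680369 − 2.160000) / (0.758171 − (-6.235200)) = 1.680369 − (-0.363642)/(6.993371) = 1.732367
p(1.732367) = 0.044472
x₄ = 1.732367 − 0.044472·(1.732367 − 1.680369) / (0.044472 − 0.758171) = 1.732367 − (0.002312)/(-0.713699) = 1.735607

1.6804, 1.7324, 1.7356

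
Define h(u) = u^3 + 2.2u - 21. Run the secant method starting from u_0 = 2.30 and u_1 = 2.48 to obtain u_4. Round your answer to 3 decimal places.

h(2.30) = -3.77300, h(2.48) = -0.29101
u_2 = 2.48000 − (-0.29101)·(2.48000 − 2.30000) / (-0.29101 − (-3.77300)) = 2.48000 − (-0.05238)/(3.48199) = 2.49504
h(2.49504) = 0.02135
u_3 = 2.49504 − 0.02135·(2.49504 − 2.48000) / (0.02135 − (-0.29101)) = 2.49504 − (0.00032)/(0.31235) = 2.49402
h(2.49402) = -0.00011
u_4 = 2.49402 − (-0.00011)·(2.49402 − 2.49504) / (-0.00011 − 0.02135) = 2.49402 − (0.00000)/(-0.02145) = 2.49402

2.494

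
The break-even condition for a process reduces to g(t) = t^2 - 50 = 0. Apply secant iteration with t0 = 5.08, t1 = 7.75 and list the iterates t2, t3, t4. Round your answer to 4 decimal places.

g(5.08) = -24.193600, g(7.75) = 10.062500
t2 = 7.750000 − 10.062500·(7.750000 − 5.080000) / (10.062500 − (-24.193600)) = 7.750000 − (26.866875)/(34.256100) = 6.965705
g(6.965705) = -1.478949
t3 = 6.965705 − (-1.478949)·(6.965705 − 7.750000) / (-1.478949 − 10.062500) = 6.965705 − (1.159931)/(-11.541449) = 7.066207
g(7.066207) = -0.068722
t4 = 7.066207 − (-0.068722)·(7.066207 − 6.965705) / (-0.068722 − (-1.478949)) = 7.066207 − (-0.006907)/(1.410226) = 7.071104

6.9657, 7.0662, 7.0711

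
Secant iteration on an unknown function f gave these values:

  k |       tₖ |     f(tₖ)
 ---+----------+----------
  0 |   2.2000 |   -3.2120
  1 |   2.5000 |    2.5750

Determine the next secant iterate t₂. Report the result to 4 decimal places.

t₂ = 2.5000 − 2.5750·(2.5000 − 2.2000) / (2.5750 − (-3.2120))
   = 2.5000 − (0.772500)/(5.787000) = 2.366511

2.3665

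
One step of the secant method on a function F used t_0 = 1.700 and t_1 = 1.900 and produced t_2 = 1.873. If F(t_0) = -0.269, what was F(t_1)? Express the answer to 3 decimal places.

The secant line through (1.700, -0.269) and (1.900, F(t_1)) crosses zero at t_2 = 1.873.
So (1.700, -0.269), (1.900, F(t_1)), (1.873, 0) are collinear:
F(t_1) = -0.269 · (1.900 − 1.873) / (1.700 − 1.873) = -0.269 · (0.02700)/(-0.17300) = 0.04198

0.042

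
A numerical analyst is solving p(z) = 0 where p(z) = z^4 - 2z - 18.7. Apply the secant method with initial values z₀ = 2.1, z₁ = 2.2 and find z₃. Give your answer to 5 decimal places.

2.19193

p(2.1) = -3.4519000, p(2.2) = 0.3256000
z₂ = 2.2000000 − 0.3256000·(2.2000000 − 2.1000000) / (0.3256000 − (-3.4519000)) = 2.2000000 − (0.0325600)/(3.7775000) = 2.1913805
p(2.1913805) = -0.0221291
z₃ = 2.1913805 − (-0.0221291)·(2.1913805 − 2.2000000) / (-0.0221291 − 0.3256000) = 2.1913805 − (0.0001907)/(-0.3477291) = 2.1919291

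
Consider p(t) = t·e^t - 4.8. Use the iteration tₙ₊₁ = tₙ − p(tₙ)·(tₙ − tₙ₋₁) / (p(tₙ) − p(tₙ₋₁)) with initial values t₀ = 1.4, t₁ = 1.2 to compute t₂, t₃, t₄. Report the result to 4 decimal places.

p(1.4) = 0.877280, p(1.2) = -0.815860
t₂ = 1.200000 − (-0.815860)·(1.200000 − 1.400000) / (-0.815860 − 0.877280) = 1.200000 − (0.163172)/(-1.693140) = 1.296372
p(1.296372) = -0.060449
t₃ = 1.296372 − (-0.060449)·(1.296372 − 1.200000) / (-0.060449 − (-0.815860)) = 1.296372 − (-0.005826)/(0.755410) = 1.304084
p(1.304084) = 0.004656
t₄ = 1.304084 − 0.004656·(1.304084 − 1.296372) / (0.004656 − (-0.060449)) = 1.304084 − (0.000036)/(0.065105) = 1.303533

1.2964, 1.3041, 1.3035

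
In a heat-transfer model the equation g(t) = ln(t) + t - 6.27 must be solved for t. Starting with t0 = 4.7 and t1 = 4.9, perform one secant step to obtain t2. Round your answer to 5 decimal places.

4.71857

g(4.7) = -0.0224375, g(4.9) = 0.2192352
t2 = 4.9000000 − 0.2192352·(4.9000000 − 4.7000000) / (0.2192352 − (-0.0224375)) = 4.9000000 − (0.0438470)/(0.2416727) = 4.7185685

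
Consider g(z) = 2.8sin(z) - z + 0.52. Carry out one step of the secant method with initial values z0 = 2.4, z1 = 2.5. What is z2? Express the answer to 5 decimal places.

g(2.4) = 0.0112969, g(2.5) = -0.3042780
z2 = 2.5000000 − (-0.3042780)·(2.5000000 − 2.4000000) / (-0.3042780 − 0.0112969) = 2.5000000 − (-0.0304278)/(-0.3155749) = 2.4035798

2.40358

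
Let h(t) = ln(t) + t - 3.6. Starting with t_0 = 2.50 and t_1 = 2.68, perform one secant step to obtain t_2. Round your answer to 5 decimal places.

2.63252

h(2.50) = -0.1837093, h(2.68) = 0.0658168
t_2 = 2.6800000 − 0.0658168·(2.6800000 − 2.5000000) / (0.0658168 − (-0.1837093)) = 2.6800000 − (0.0118470)/(0.2495261) = 2.6325219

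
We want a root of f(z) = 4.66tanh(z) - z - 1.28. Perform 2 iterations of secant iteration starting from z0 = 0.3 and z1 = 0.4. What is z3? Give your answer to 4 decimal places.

f(0.3) = -0.222483, f(0.4) = 0.090562
z2 = 0.400000 − 0.090562·(0.400000 − 0.300000) / (0.090562 − (-0.222483)) = 0.400000 − (0.009056)/(0.313045) = 0.371071
f(0.371071) = 0.002893
z3 = 0.371071 − 0.002893·(0.371071 − 0.400000) / (0.002893 − 0.090562) = 0.371071 − (-0.000084)/(-0.087669) = 0.370116

0.3701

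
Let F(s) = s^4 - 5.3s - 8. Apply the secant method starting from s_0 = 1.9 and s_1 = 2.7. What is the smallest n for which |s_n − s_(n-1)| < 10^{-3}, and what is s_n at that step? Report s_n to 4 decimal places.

F(1.9) = -5.037900, F(2.7) = 30.834100
s_2 = 2.700000 − 30.834100·(0.800000)/(35.872000) = 2.012353;  |Δ| = 0.687647
F(2.012353) = -2.266503
s_3 = 2.012353 − (-2.266503)·(-0.687647)/(-33.100603) = 2.059438;  |Δ| = 0.047085
F(2.059438) = -0.926519
s_4 = 2.059438 − (-0.926519)·(0.047085)/(1.339984) = 2.091995;  |Δ| = 0.032557
F(2.091995) = 0.065677
s_5 = 2.091995 − 0.065677·(0.032557)/(0.992196) = 2.089840;  |Δ| = 0.002155
F(2.089840) = -0.001701
s_6 = 2.089840 − (-0.001701)·(-0.002155)/(-0.067379) = 2.089894;  |Δ| = 0.000054
|s_6 − s_5| = 0.000054 < 10^{-3}

n = 6, s_n = 2.0899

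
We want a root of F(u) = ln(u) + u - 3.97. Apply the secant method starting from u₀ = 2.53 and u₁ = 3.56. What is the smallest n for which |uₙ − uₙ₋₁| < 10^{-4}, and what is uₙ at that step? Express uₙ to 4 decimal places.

n = 5, uₙ = 2.9039

F(2.53) = -0.511781, F(3.56) = 0.859761
u₂ = 3.560000 − 0.859761·(1.030000)/(1.371541) = 2.914337;  |Δ| = 0.645663
F(2.914337) = 0.013979
u₃ = 2.914337 − 0.013979·(-0.645663)/(-0.845781) = 2.903665;  |Δ| = 0.010672
F(2.903665) = -0.000361
u₄ = 2.903665 − (-0.000361)·(-0.010672)/(-0.014340) = 2.903934;  |Δ| = 0.000269
F(2.903934) = 0.000000
u₅ = 2.903934 − 0.000000·(0.000269)/(0.000361) = 2.903934;  |Δ| = 0.000000
|u₅ − u₄| = 0.000000 < 10^{-4}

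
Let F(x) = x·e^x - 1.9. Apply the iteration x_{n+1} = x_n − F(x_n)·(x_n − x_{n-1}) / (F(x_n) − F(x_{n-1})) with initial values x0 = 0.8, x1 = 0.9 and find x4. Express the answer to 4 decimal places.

F(0.8) = -0.119567, F(0.9) = 0.313643
x2 = 0.900000 − 0.313643·(0.900000 − 0.800000) / (0.313643 − (-0.119567)) = 0.900000 − (0.031364)/(0.433210) = 0.827600
F(0.827600) = -0.006598
x3 = 0.827600 − (-0.006598)·(0.827600 − 0.900000) / (-0.006598 − 0.313643) = 0.827600 − (0.000478)/(-0.320241) = 0.829092
F(0.829092) = -0.000354
x4 = 0.829092 − (-0.000354)·(0.829092 − 0.827600) / (-0.000354 − (-0.006598)) = 0.829092 − (-0.000001)/(0.006244) = 0.829176

0.8292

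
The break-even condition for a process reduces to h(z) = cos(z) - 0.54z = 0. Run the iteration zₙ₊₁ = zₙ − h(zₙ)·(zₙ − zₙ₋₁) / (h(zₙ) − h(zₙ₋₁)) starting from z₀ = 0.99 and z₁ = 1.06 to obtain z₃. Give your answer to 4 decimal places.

h(0.99) = 0.014090, h(1.06) = -0.083528
z₂ = 1.060000 − (-0.083528)·(1.060000 − 0.990000) / (-0.083528 − 0.014090) = 1.060000 − (-0.005847)/(-0.097618) = 1.000104
h(1.000104) = 0.000159
z₃ = 1.000104 − 0.000159·(1.000104 − 1.060000) / (0.000159 − (-0.083528)) = 1.000104 − (-0.000010)/(0.083687) = 1.000218

1.0002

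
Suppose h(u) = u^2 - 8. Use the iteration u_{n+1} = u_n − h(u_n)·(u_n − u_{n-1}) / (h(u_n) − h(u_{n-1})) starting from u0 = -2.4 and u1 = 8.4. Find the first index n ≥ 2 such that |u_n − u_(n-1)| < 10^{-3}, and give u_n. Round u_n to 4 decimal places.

n = 8, u_n = -2.8284

h(-2.4) = -2.240000, h(8.4) = 62.560000
u2 = 8.400000 − 62.560000·(10.800000)/(64.800000) = -2.026667;  |Δ| = 10.426667
h(-2.026667) = -3.892622
u3 = -2.026667 − (-3.892622)·(-10.426667)/(-66.452622) = -1.415900;  |Δ| = 0.610767
h(-1.415900) = -5.995228
u4 = -1.415900 − (-5.995228)·(0.610767)/(-2.102606) = -3.157399;  |Δ| = 1.741500
h(-3.157399) = 1.969171
u5 = -3.157399 − 1.969171·(-1.741500)/(7.964399) = -2.726819;  |Δ| = 0.430580
h(-2.726819) = -0.564456
u6 = -2.726819 − (-0.564456)·(0.430580)/(-2.533627) = -2.822746;  |Δ| = 0.095927
h(-2.822746) = -0.032102
u7 = -2.822746 − (-0.032102)·(-0.095927)/(0.532354) = -2.828531;  |Δ| = 0.005785
h(-2.828531) = 0.000588
u8 = -2.828531 − 0.000588·(-0.005785)/(0.032691) = -2.828427;  |Δ| = 0.000104
|u8 − u7| = 0.000104 < 10^{-3}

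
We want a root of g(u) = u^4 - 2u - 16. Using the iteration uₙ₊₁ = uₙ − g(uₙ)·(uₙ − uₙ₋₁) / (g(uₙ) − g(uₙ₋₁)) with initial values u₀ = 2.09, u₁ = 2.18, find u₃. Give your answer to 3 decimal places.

g(2.09) = -1.09970, g(2.18) = 2.22531
u₂ = 2.18000 − 2.22531·(2.18000 − 2.09000) / (2.22531 − (-1.09970)) = 2.18000 − (0.20028)/(3.32501) = 2.11977
g(2.11977) = -0.04881
u₃ = 2.11977 − (-0.04881)·(2.11977 − 2.18000) / (-0.04881 − 2.22531) = 2.11977 − (0.00294)/(-2.27411) = 2.12106

2.121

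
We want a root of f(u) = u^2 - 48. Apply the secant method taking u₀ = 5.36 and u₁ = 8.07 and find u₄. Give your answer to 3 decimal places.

f(5.36) = -19.27040, f(8.07) = 17.12490
u₂ = 8.07000 − 17.12490·(8.07000 − 5.36000) / (17.12490 − (-19.27040)) = 8.07000 − (46.40848)/(36.39530) = 6.79488
f(6.79488) = -1.82964
u₃ = 6.79488 − (-1.82964)·(6.79488 − 8.07000) / (-1.82964 − 17.12490) = 6.79488 − (2.33302)/(-18.95454) = 6.91796
f(6.91796) = -0.14180
u₄ = 6.91796 − (-0.14180)·(6.91796 − 6.79488) / (-0.14180 − (-1.82964)) = 6.91796 − (-0.01745)/(1.68785) = 6.92830

6.928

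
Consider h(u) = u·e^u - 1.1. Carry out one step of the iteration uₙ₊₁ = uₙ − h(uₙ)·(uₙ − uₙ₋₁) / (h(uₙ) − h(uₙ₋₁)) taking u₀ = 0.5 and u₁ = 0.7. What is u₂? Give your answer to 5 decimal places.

h(0.5) = -0.2756394, h(0.7) = 0.3096269
u₂ = 0.7000000 − 0.3096269·(0.7000000 − 0.5000000) / (0.3096269 − (-0.2756394)) = 0.7000000 − (0.0619254)/(0.5852663) = 0.5941928

0.59419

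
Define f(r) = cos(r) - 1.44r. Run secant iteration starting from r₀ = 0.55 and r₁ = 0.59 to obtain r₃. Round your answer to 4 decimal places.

f(0.55) = 0.060525, f(0.59) = -0.018659
r₂ = 0.590000 − (-0.018659)·(0.590000 − 0.550000) / (-0.018659 − 0.060525) = 0.590000 − (-0.000746)/(-0.079184) = 0.580574
f(0.580574) = 0.000121
r₃ = 0.580574 − 0.000121·(0.580574 − 0.590000) / (0.000121 − (-0.018659)) = 0.580574 − (-0.000001)/(0.018780) = 0.580635

0.5806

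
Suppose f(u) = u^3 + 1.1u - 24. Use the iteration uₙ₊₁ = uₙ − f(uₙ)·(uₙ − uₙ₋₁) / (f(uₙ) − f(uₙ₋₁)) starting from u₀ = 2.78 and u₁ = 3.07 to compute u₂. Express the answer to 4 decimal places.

2.7597

f(2.78) = 0.542952, f(3.07) = 8.311443
u₂ = 3.070000 − 8.311443·(3.070000 − 2.780000) / (8.311443 − 0.542952) = 3.070000 − (2.410318)/(7.768491) = 2.759731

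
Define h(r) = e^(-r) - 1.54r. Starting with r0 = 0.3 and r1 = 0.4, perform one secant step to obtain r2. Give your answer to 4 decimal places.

h(0.3) = 0.278818, h(0.4) = 0.054320
r2 = 0.400000 − 0.054320·(0.400000 − 0.300000) / (0.054320 − 0.278818) = 0.400000 − (0.005432)/(-0.224498) = 0.424196

0.4242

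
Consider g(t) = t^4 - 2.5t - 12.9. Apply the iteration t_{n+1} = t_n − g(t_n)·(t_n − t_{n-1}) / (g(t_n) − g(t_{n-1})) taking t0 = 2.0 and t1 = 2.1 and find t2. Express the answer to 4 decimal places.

g(2.0) = -1.900000, g(2.1) = 1.298100
t2 = 2.100000 − 1.298100·(2.100000 − 2.000000) / (1.298100 − (-1.900000)) = 2.100000 − (0.129810)/(3.198100) = 2.059410

2.0594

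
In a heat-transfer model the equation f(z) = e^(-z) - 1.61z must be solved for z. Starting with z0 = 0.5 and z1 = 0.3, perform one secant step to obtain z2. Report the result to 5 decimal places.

f(0.5) = -0.1984693, f(0.3) = 0.2578182
z2 = 0.3000000 − 0.2578182·(0.3000000 − 0.5000000) / (0.2578182 − (-0.1984693)) = 0.3000000 − (-0.0515636)/(0.4562876) = 0.4130069

0.41301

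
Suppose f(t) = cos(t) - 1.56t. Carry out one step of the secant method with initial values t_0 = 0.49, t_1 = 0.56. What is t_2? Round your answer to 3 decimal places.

f(0.49) = 0.11793, f(0.56) = -0.02634
t_2 = 0.56000 − (-0.02634)·(0.56000 − 0.49000) / (-0.02634 − 0.11793) = 0.56000 − (-0.00184)/(-0.14428) = 0.54722

0.547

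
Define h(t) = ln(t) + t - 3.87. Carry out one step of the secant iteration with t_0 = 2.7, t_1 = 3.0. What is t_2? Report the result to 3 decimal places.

h(2.7) = -0.17675, h(3.0) = 0.22861
t_2 = 3.00000 − 0.22861·(3.00000 − 2.70000) / (0.22861 − (-0.17675)) = 3.00000 − (0.06858)/(0.40536) = 2.83081

2.831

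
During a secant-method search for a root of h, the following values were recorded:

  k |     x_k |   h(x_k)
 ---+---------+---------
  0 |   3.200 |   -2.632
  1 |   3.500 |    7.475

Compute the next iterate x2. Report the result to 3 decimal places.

3.278

x2 = 3.500 − 7.475·(3.500 − 3.200) / (7.475 − (-2.632))
   = 3.500 − (2.24250)/(10.10700) = 3.27812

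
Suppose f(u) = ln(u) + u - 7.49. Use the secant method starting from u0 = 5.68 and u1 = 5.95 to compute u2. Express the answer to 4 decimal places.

5.7423

f(5.68) = -0.073049, f(5.95) = 0.243391
u2 = 5.950000 − 0.243391·(5.950000 − 5.680000) / (0.243391 − (-0.073049)) = 5.950000 − (0.065716)/(0.316440) = 5.742328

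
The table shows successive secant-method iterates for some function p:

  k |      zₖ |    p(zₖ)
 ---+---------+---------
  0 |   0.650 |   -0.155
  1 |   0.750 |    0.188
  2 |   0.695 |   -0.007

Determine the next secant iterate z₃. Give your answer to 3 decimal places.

0.697

z₃ = 0.695 − (-0.007)·(0.695 − 0.750) / (-0.007 − 0.188)
   = 0.695 − (0.00039)/(-0.19500) = 0.69697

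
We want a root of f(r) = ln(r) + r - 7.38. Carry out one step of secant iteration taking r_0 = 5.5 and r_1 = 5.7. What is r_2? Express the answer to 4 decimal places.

5.6487

f(5.5) = -0.175252, f(5.7) = 0.060466
r_2 = 5.700000 − 0.060466·(5.700000 − 5.500000) / (0.060466 − (-0.175252)) = 5.700000 − (0.012093)/(0.235718) = 5.648696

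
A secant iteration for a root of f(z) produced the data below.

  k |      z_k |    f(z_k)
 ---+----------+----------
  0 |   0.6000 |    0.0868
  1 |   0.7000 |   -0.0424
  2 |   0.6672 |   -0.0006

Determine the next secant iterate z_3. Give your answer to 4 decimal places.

z_3 = 0.6672 − (-0.0006)·(0.6672 − 0.7000) / (-0.0006 − (-0.0424))
   = 0.6672 − (0.000020)/(0.041800) = 0.666729

0.6667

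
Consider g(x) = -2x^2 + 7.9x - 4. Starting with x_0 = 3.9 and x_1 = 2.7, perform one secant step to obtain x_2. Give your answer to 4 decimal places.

g(3.9) = -3.610000, g(2.7) = 2.750000
x_2 = 2.700000 − 2.750000·(2.700000 − 3.900000) / (2.750000 − (-3.610000)) = 2.700000 − (-3.300000)/(6.360000) = 3.218868

3.2189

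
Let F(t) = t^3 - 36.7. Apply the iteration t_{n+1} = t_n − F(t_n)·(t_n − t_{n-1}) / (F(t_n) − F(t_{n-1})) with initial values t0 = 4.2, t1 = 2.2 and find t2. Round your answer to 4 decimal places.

F(4.2) = 37.388000, F(2.2) = -26.052000
t2 = 2.200000 − (-26.052000)·(2.200000 − 4.200000) / (-26.052000 − 37.388000) = 2.200000 − (52.104000)/(-63.440000) = 3.021311

3.0213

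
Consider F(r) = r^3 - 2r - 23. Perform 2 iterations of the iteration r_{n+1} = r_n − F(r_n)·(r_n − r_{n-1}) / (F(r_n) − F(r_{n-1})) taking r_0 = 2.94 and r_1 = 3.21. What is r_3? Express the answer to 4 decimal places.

3.0775

F(2.94) = -3.467816, F(3.21) = 3.656161
r_2 = 3.210000 − 3.656161·(3.210000 − 2.940000) / (3.656161 − (-3.467816)) = 3.210000 − (0.987163)/(7.123977) = 3.071431
F(3.071431) = -0.167943
r_3 = 3.071431 − (-0.167943)·(3.071431 − 3.210000) / (-0.167943 − 3.656161) = 3.071431 − (0.023272)/(-3.824104) = 3.077516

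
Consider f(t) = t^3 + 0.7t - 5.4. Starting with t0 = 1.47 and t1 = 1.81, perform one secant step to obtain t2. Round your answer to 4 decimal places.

f(1.47) = -1.194477, f(1.81) = 1.796741
t2 = 1.810000 − 1.796741·(1.810000 − 1.470000) / (1.796741 − (-1.194477)) = 1.810000 − (0.610892)/(2.991218) = 1.605772

1.6058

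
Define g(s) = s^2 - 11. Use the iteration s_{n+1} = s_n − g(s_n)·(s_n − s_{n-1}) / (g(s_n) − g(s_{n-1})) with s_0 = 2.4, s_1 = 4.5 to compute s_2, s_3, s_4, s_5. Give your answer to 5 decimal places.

3.15942, 3.29234, 3.31722, 3.31662

g(2.4) = -5.2400000, g(4.5) = 9.2500000
s_2 = 4.5000000 − 9.2500000·(4.5000000 − 2.4000000) / (9.2500000 − (-5.2400000)) = 4.5000000 − (19.4250000)/(14.4900000) = 3.1594203
g(3.1594203) = -1.0180634
s_3 = 3.1594203 − (-1.0180634)·(3.1594203 − 4.5000000) / (-1.0180634 − 9.2500000) = 3.1594203 − (1.3647952)/(-10.2680634) = 3.2923368
g(3.2923368) = -0.1605184
s_4 = 3.2923368 − (-0.1605184)·(3.2923368 − 3.1594203) / (-0.1605184 − (-1.0180634)) = 3.2923368 − (-0.0213355)/(0.8575451) = 3.3172166
g(3.3172166) = 0.0039259
s_5 = 3.3172166 − 0.0039259·(3.3172166 − 3.2923368) / (0.0039259 − (-0.1605184)) = 3.3172166 − (0.0000977)/(0.1644443) = 3.3166226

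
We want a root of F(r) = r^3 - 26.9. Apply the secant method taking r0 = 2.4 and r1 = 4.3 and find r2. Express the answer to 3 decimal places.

2.778

F(2.4) = -13.07600, F(4.3) = 52.60700
r2 = 4.30000 − 52.60700·(4.30000 − 2.40000) / (52.60700 − (-13.07600)) = 4.30000 − (99.95330)/(65.68300) = 2.77825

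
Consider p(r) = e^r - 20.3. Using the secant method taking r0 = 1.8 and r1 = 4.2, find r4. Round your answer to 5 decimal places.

p(1.8) = -14.2503525, p(4.2) = 46.3863310
r2 = 4.2000000 − 46.3863310·(4.2000000 − 1.8000000) / (46.3863310 − (-14.2503525)) = 4.2000000 − (111.3271945)/(60.6366836) = 2.3640290
p(2.3640290) = -9.6662919
r3 = 2.3640290 − (-9.6662919)·(2.3640290 − 4.2000000) / (-9.6662919 − 46.3863310) = 2.3640290 − (17.7470318)/(-56.0526229) = 2.6806427
p(2.6806427) = -5.7055294
r4 = 2.6806427 − (-5.7055294)·(2.6806427 − 2.3640290) / (-5.7055294 − (-9.6662919)) = 2.6806427 − (-1.8064491)/(3.9607625) = 3.1367289

3.13673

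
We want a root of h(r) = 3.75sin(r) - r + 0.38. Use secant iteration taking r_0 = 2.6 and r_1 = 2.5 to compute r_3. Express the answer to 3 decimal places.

h(2.6) = -0.28687, h(2.5) = 0.12427
r_2 = 2.50000 − 0.12427·(2.50000 − 2.60000) / (0.12427 − (-0.28687)) = 2.50000 − (-0.01243)/(0.41114) = 2.53023
h(2.53023) = 0.00223
r_3 = 2.53023 − 0.00223·(2.53023 − 2.50000) / (0.00223 − 0.12427) = 2.53023 − (0.00007)/(-0.12204) = 2.53078

2.531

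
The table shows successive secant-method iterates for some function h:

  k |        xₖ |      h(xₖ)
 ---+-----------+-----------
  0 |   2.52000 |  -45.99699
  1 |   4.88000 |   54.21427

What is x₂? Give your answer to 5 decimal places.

3.60324

x₂ = 4.88000 − 54.21427·(4.88000 − 2.52000) / (54.21427 − (-45.99699))
   = 4.88000 − (127.9456772)/(100.2112600) = 3.6032405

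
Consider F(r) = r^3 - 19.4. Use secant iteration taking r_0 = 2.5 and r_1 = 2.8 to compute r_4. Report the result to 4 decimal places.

F(2.5) = -3.775000, F(2.8) = 2.552000
r_2 = 2.800000 − 2.552000·(2.800000 − 2.500000) / (2.552000 − (-3.775000)) = 2.800000 − (0.765600)/(6.327000) = 2.678995
F(2.678995) = -0.172819
r_3 = 2.678995 − (-0.172819)·(2.678995 − 2.800000) / (-0.172819 − 2.552000) = 2.678995 − (0.020912)/(-2.724819) = 2.686669
F(2.686669) = -0.007102
r_4 = 2.686669 − (-0.007102)·(2.686669 − 2.678995) / (-0.007102 − (-0.172819)) = 2.686669 − (-0.000055)/(0.165717) = 2.686998

2.6870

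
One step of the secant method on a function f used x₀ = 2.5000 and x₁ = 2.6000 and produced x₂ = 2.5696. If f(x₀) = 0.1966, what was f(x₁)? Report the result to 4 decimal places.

-0.0859

The secant line through (2.5000, 0.1966) and (2.6000, f(x₁)) crosses zero at x₂ = 2.5696.
So (2.5000, 0.1966), (2.6000, f(x₁)), (2.5696, 0) are collinear:
f(x₁) = 0.1966 · (2.6000 − 2.5696) / (2.5000 − 2.5696) = 0.1966 · (0.030400)/(-0.069600) = -0.085871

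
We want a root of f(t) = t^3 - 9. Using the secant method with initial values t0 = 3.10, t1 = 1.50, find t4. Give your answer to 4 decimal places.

f(3.10) = 20.791000, f(1.50) = -5.625000
t2 = 1.500000 − (-5.625000)·(1.500000 − 3.100000) / (-5.625000 − 20.791000) = 1.500000 − (9.000000)/(-26.416000) = 1.840703
f(1.840703) = -2.763357
t3 = 1.840703 − (-2.763357)·(1.840703 − 1.500000) / (-2.763357 − (-5.625000)) = 1.840703 − (-0.941483)/(2.861643) = 2.169703
f(2.169703) = 1.214124
t4 = 2.169703 − 1.214124·(2.169703 − 1.840703) / (1.214124 − (-2.763357)) = 2.169703 − (0.399448)/(3.977481) = 2.069276

2.0693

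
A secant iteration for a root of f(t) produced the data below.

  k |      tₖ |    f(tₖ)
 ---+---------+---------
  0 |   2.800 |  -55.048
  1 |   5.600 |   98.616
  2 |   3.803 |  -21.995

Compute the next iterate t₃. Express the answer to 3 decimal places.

t₃ = 3.803 − (-21.995)·(3.803 − 5.600) / (-21.995 − 98.616)
   = 3.803 − (39.52501)/(-120.61100) = 4.13071

4.131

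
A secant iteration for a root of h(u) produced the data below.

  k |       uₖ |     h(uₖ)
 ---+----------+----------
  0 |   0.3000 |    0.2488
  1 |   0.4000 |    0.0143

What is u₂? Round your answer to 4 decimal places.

0.4061

u₂ = 0.4000 − 0.0143·(0.4000 − 0.3000) / (0.0143 − 0.2488)
   = 0.4000 − (0.001430)/(-0.234500) = 0.406098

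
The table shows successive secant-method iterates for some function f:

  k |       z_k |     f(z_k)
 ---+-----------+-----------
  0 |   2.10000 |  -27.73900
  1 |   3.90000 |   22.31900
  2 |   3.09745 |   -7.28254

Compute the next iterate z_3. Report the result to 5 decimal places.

z_3 = 3.09745 − (-7.28254)·(3.09745 − 3.90000) / (-7.28254 − 22.31900)
   = 3.09745 − (5.8446025)/(-29.6015400) = 3.2948925

3.29489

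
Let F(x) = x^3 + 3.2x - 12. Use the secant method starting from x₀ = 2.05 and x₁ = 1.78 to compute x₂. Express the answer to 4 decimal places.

1.8267

F(2.05) = 3.175125, F(1.78) = -0.664248
x₂ = 1.780000 − (-0.664248)·(1.780000 − 2.050000) / (-0.664248 − 3.175125) = 1.780000 − (0.179347)/(-3.839373) = 1.826713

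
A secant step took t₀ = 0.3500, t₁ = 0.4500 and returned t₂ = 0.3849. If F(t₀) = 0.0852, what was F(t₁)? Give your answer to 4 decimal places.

-0.1589

The secant line through (0.3500, 0.0852) and (0.4500, F(t₁)) crosses zero at t₂ = 0.3849.
So (0.3500, 0.0852), (0.4500, F(t₁)), (0.3849, 0) are collinear:
F(t₁) = 0.0852 · (0.4500 − 0.3849) / (0.3500 − 0.3849) = 0.0852 · (0.065100)/(-0.034900) = -0.158926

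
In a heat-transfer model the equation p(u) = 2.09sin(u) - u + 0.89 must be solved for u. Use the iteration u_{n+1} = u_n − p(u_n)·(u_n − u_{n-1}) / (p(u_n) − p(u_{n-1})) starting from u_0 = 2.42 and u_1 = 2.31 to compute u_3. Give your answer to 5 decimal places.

p(2.42) = -0.1493853, p(2.31) = 0.1245210
u_2 = 2.3100000 − 0.1245210·(2.3100000 − 2.4200000) / (0.1245210 − (-0.1493853)) = 2.3100000 − (-0.0136973)/(0.2739063) = 2.3600073
p(2.3600073) = 0.0022004
u_3 = 2.3600073 − 0.0022004·(2.3600073 − 2.3100000) / (0.0022004 − 0.1245210) = 2.3600073 − (0.0001100)/(-0.1223206) = 2.3609069

2.36091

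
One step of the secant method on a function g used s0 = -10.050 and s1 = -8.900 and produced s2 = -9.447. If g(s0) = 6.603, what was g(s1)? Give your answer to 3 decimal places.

-5.990

The secant line through (-10.050, 6.603) and (-8.900, g(s1)) crosses zero at s2 = -9.447.
So (-10.050, 6.603), (-8.900, g(s1)), (-9.447, 0) are collinear:
g(s1) = 6.603 · (-8.900 − (-9.447)) / (-10.050 − (-9.447)) = 6.603 · (0.54700)/(-0.60300) = -5.98979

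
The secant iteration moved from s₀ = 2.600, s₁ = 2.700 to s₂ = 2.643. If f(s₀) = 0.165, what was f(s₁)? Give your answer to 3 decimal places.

The secant line through (2.600, 0.165) and (2.700, f(s₁)) crosses zero at s₂ = 2.643.
So (2.600, 0.165), (2.700, f(s₁)), (2.643, 0) are collinear:
f(s₁) = 0.165 · (2.700 − 2.643) / (2.600 − 2.643) = 0.165 · (0.05700)/(-0.04300) = -0.21872

-0.219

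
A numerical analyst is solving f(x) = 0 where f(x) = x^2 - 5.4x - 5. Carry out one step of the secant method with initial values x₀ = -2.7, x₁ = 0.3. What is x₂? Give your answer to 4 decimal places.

-0.5372

f(-2.7) = 16.870000, f(0.3) = -6.530000
x₂ = 0.300000 − (-6.530000)·(0.300000 − (-2.700000)) / (-6.530000 − 16.870000) = 0.300000 − (-19.590000)/(-23.400000) = -0.537179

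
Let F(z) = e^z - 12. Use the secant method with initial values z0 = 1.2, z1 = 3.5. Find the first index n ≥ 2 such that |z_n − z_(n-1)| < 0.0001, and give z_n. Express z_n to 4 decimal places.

F(1.2) = -8.679883, F(3.5) = 21.115452
z2 = 3.500000 − 21.115452·(2.300000)/(29.795335) = 1.870029;  |Δ| = 1.629971
F(1.870029) = -5.511517
z3 = 1.870029 − (-5.511517)·(-1.629971)/(-26.626969) = 2.207417;  |Δ| = 0.337388
F(2.207417) = -2.907803
z4 = 2.207417 − (-2.907803)·(0.337388)/(2.603714) = 2.584208;  |Δ| = 0.376792
F(2.584208) = 1.252790
z5 = 2.584208 − 1.252790·(0.376792)/(4.160593) = 2.470753;  |Δ| = 0.113455
F(2.470753) = -0.168648
z6 = 2.470753 − (-0.168648)·(-0.113455)/(-1.421438) = 2.484214;  |Δ| = 0.013461
F(2.484214) = -0.008309
z7 = 2.484214 − (-0.008309)·(0.013461)/(0.160339) = 2.484912;  |Δ| = 0.000698
F(2.484912) = 0.000059
z8 = 2.484912 − 0.000059·(0.000698)/(0.008368) = 2.484907;  |Δ| = 0.000005
|z8 − z7| = 0.000005 < 0.0001

n = 8, z_n = 2.4849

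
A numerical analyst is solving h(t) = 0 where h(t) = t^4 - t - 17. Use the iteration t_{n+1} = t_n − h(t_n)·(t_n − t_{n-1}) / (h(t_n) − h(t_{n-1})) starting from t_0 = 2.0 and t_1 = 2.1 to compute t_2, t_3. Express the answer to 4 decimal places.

2.0896, 2.0903

h(2.0) = -3.000000, h(2.1) = 0.348100
t_2 = 2.100000 − 0.348100·(2.100000 − 2.000000) / (0.348100 − (-3.000000)) = 2.100000 − (0.034810)/(3.348100) = 2.089603
h(2.089603) = -0.023797
t_3 = 2.089603 − (-0.023797)·(2.089603 − 2.100000) / (-0.023797 − 0.348100) = 2.089603 − (0.000247)/(-0.371897) = 2.090268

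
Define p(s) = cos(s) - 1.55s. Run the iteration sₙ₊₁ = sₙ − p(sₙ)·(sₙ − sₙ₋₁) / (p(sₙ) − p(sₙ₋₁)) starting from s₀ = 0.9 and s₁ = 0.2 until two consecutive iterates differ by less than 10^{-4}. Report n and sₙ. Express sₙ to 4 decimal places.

n = 5, sₙ = 0.5500

p(0.9) = -0.773390, p(0.2) = 0.670067
s₂ = 0.200000 − 0.670067·(-0.700000)/(1.443457) = 0.524947;  |Δ| = 0.324947
p(0.524947) = 0.051683
s₃ = 0.524947 − 0.051683·(0.324947)/(-0.618384) = 0.552105;  |Δ| = 0.027158
p(0.552105) = -0.004341
s₄ = 0.552105 − (-0.004341)·(0.027158)/(-0.056024) = 0.550001;  |Δ| = 0.002104
p(0.550001) = 0.000023
s₅ = 0.550001 − 0.000023·(-0.002104)/(0.004363) = 0.550012;  |Δ| = 0.000011
|s₅ − s₄| = 0.000011 < 10^{-4}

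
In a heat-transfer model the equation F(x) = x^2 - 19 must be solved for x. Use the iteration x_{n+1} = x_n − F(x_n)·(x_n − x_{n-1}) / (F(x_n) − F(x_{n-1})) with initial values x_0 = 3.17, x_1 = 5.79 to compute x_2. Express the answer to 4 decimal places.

F(3.17) = -8.951100, F(5.79) = 14.524100
x_2 = 5.790000 − 14.524100·(5.790000 − 3.170000) / (14.524100 − (-8.951100)) = 5.790000 − (38.053142)/(23.475200) = 4.169007

4.1690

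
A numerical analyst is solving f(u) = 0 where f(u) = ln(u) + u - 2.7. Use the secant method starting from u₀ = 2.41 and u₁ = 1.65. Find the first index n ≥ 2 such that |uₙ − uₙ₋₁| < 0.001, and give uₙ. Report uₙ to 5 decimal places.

f(2.41) = 0.5896267, f(1.65) = -0.5492247
u₂ = 1.6500000 − (-0.5492247)·(-0.7600000)/(-1.1388515) = 2.0165191;  |Δ| = 0.3665191
f(2.0165191) = 0.0178919
u₃ = 2.0165191 − 0.0178919·(0.3665191)/(0.5671166) = 2.0049558;  |Δ| = 0.0115632
f(2.0049558) = 0.0005779
u₄ = 2.0049558 − 0.0005779·(-0.0115632)/(-0.0173140) = 2.0045699;  |Δ| = 0.0003859
|u₄ − u₃| = 0.0003859 < 0.001

n = 4, uₙ = 2.00457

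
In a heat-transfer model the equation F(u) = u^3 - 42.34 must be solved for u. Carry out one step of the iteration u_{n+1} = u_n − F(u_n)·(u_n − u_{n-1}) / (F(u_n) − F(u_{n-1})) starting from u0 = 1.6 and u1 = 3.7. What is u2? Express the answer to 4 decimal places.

F(1.6) = -38.244000, F(3.7) = 8.313000
u2 = 3.700000 − 8.313000·(3.700000 − 1.600000) / (8.313000 − (-38.244000)) = 3.700000 − (17.457300)/(46.557000) = 3.325034

3.3250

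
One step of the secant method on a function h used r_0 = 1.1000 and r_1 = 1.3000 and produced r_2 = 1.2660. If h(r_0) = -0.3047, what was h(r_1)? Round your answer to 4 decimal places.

The secant line through (1.1000, -0.3047) and (1.3000, h(r_1)) crosses zero at r_2 = 1.2660.
So (1.1000, -0.3047), (1.3000, h(r_1)), (1.2660, 0) are collinear:
h(r_1) = -0.3047 · (1.3000 − 1.2660) / (1.1000 − 1.2660) = -0.3047 · (0.034000)/(-0.166000) = 0.062408

0.0624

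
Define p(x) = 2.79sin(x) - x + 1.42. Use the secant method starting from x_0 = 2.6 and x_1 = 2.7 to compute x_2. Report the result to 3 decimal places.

p(2.6) = 0.25825, p(2.7) = -0.08761
x_2 = 2.70000 − (-0.08761)·(2.70000 − 2.60000) / (-0.08761 − 0.25825) = 2.70000 − (-0.00876)/(-0.34586) = 2.67467

2.675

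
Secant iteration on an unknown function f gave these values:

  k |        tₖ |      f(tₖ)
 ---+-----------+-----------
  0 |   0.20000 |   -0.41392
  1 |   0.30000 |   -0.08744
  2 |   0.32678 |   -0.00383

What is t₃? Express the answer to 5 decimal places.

0.32801

t₃ = 0.32678 − (-0.00383)·(0.32678 − 0.30000) / (-0.00383 − (-0.08744))
   = 0.32678 − (-0.0001026)/(0.0836100) = 0.3280067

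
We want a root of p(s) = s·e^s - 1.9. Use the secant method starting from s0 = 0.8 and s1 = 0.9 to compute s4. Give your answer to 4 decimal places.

p(0.8) = -0.119567, p(0.9) = 0.313643
s2 = 0.900000 − 0.313643·(0.900000 − 0.800000) / (0.313643 − (-0.119567)) = 0.900000 − (0.031364)/(0.433210) = 0.827600
p(0.827600) = -0.006598
s3 = 0.827600 − (-0.006598)·(0.827600 − 0.900000) / (-0.006598 − 0.313643) = 0.827600 − (0.000478)/(-0.320241) = 0.829092
p(0.829092) = -0.000354
s4 = 0.829092 − (-0.000354)·(0.829092 − 0.827600) / (-0.000354 − (-0.006598)) = 0.829092 − (-0.000001)/(0.006244) = 0.829176

0.8292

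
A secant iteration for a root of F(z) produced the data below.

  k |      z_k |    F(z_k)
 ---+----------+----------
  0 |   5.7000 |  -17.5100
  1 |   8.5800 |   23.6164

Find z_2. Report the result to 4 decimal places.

z_2 = 8.5800 − 23.6164·(8.5800 − 5.7000) / (23.6164 − (-17.5100))
   = 8.5800 − (68.015232)/(41.126400) = 6.926190

6.9262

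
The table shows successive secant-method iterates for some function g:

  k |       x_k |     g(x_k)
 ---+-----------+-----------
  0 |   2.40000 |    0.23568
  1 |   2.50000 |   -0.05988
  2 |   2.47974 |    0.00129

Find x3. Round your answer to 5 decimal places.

2.48017

x3 = 2.47974 − 0.00129·(2.47974 − 2.50000) / (0.00129 − (-0.05988))
   = 2.47974 − (-0.0000261)/(0.0611700) = 2.4801673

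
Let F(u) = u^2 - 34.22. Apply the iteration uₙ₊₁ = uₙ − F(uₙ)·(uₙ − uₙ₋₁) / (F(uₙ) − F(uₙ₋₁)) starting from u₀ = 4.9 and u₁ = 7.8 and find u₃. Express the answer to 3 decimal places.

5.829

F(4.9) = -10.21000, F(7.8) = 26.62000
u₂ = 7.80000 − 26.62000·(7.80000 − 4.90000) / (26.62000 − (-10.21000)) = 7.80000 − (77.19800)/(36.83000) = 5.70394
F(5.70394) = -1.68510
u₃ = 5.70394 − (-1.68510)·(5.70394 − 7.80000) / (-1.68510 − 26.62000) = 5.70394 − (3.53208)/(-28.30510) = 5.82872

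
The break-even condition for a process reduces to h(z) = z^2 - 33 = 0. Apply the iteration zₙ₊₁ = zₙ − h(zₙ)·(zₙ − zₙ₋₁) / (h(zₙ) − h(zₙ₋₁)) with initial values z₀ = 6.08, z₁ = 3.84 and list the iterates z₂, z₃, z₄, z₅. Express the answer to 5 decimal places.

5.68016, 5.75745, 5.74449, 5.74456

h(6.08) = 3.9664000, h(3.84) = -18.2544000
z₂ = 3.8400000 − (-18.2544000)·(3.8400000 − 6.0800000) / (-18.2544000 − 3.9664000) = 3.8400000 − (40.8898560)/(-22.2208000) = 5.6801613
h(5.6801613) = -0.7357677
z₃ = 5.6801613 − (-0.7357677)·(5.6801613 − 3.8400000) / (-0.7357677 − (-18.2544000)) = 5.6801613 − (-1.3539313)/(17.5186323) = 5.7574465
h(5.7574465) = 0.1481903
z₄ = 5.7574465 − 0.1481903·(5.7574465 − 5.6801613) / (0.1481903 − (-0.7357677)) = 5.7574465 − (0.0114529)/(0.8839580) = 5.7444901
h(5.7444901) = -0.0008335
z₅ = 5.7444901 − (-0.0008335)·(5.7444901 − 5.7574465) / (-0.0008335 − 0.1481903) = 5.7444901 − (0.0000108)/(-0.1490237) = 5.7445626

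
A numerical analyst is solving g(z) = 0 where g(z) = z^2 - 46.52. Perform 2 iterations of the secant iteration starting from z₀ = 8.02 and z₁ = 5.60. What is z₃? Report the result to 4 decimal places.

6.8312

g(8.02) = 17.800400, g(5.60) = -15.160000
z₂ = 5.600000 − (-15.160000)·(5.600000 − 8.020000) / (-15.160000 − 17.800400) = 5.600000 − (36.687200)/(-32.960400) = 6.713069
g(6.713069) = -1.454704
z₃ = 6.713069 − (-1.454704)·(6.713069 − 5.600000) / (-1.454704 − (-15.160000)) = 6.713069 − (-1.619186)/(13.705296) = 6.831212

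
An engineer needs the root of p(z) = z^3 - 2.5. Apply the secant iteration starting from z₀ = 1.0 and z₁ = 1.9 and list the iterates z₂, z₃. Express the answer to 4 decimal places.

1.2304, 1.3158

p(1.0) = -1.500000, p(1.9) = 4.359000
z₂ = 1.900000 − 4.359000·(1.900000 − 1.000000) / (4.359000 − (-1.500000)) = 1.900000 − (3.923100)/(5.859000) = 1.230415
p(1.230415) = -0.637250
z₃ = 1.230415 − (-0.637250)·(1.230415 − 1.900000) / (-0.637250 − 4.359000) = 1.230415 − (0.426693)/(-4.996250) = 1.315817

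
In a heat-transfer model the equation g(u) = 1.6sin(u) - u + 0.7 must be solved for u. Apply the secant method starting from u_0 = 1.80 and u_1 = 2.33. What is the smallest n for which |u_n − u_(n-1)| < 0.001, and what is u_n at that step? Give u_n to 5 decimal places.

g(1.80) = 0.4581562, g(2.33) = -0.4693850
u_2 = 2.3300000 − (-0.4693850)·(0.5300000)/(-0.9275412) = 2.0617919;  |Δ| = 0.2682081
g(2.0617919) = 0.0491903
u_3 = 2.0617919 − 0.0491903·(-0.2682081)/(0.5185752) = 2.0872332;  |Δ| = 0.0254413
g(2.0872332) = 0.0041013
u_4 = 2.0872332 − 0.0041013·(0.0254413)/(-0.0450889) = 2.0895474;  |Δ| = 0.0023142
g(2.0895474) = -0.0000449
u_5 = 2.0895474 − (-0.0000449)·(0.0023142)/(-0.0041462) = 2.0895223;  |Δ| = 0.0000250
|u_5 − u_4| = 0.0000250 < 0.001

n = 5, u_n = 2.08952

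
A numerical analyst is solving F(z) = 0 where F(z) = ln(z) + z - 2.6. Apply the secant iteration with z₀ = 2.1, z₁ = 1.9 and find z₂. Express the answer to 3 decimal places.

1.939

F(2.1) = 0.24194, F(1.9) = -0.05815
z₂ = 1.90000 − (-0.05815)·(1.90000 − 2.10000) / (-0.05815 − 0.24194) = 1.90000 − (0.01163)/(-0.30008) = 1.93875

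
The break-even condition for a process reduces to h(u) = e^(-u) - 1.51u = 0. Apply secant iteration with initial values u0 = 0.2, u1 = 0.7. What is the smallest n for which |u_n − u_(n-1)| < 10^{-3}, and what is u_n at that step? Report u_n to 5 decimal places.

n = 4, u_n = 0.43056

h(0.2) = 0.5167308, h(0.7) = -0.5604147
u2 = 0.7000000 − (-0.5604147)·(0.5000000)/(-1.0771454) = 0.4398612;  |Δ| = 0.2601388
h(0.4398612) = -0.0200645
u3 = 0.4398612 − (-0.0200645)·(-0.2601388)/(0.5403502) = 0.4302016;  |Δ| = 0.0096596
h(0.4302016) = 0.0007736
u4 = 0.4302016 − 0.0007736·(-0.0096596)/(0.0208381) = 0.4305602;  |Δ| = 0.0003586
|u4 − u3| = 0.0003586 < 10^{-3}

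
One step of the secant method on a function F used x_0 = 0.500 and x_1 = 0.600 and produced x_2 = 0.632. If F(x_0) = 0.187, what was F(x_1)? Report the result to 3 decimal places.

The secant line through (0.500, 0.187) and (0.600, F(x_1)) crosses zero at x_2 = 0.632.
So (0.500, 0.187), (0.600, F(x_1)), (0.632, 0) are collinear:
F(x_1) = 0.187 · (0.600 − 0.632) / (0.500 − 0.632) = 0.187 · (-0.03200)/(-0.13200) = 0.04533

0.045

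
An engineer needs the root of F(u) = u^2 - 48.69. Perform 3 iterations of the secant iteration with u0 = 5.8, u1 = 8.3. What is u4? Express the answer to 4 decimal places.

F(5.8) = -15.050000, F(8.3) = 20.200000
u2 = 8.300000 − 20.200000·(8.300000 − 5.800000) / (20.200000 − (-15.050000)) = 8.300000 − (50.500000)/(35.250000) = 6.867376
F(6.867376) = -1.529148
u3 = 6.867376 − (-1.529148)·(6.867376 − 8.300000) / (-1.529148 − 20.200000) = 6.867376 − (2.190695)/(-21.729148) = 6.968194
F(6.968194) = -0.134270
u4 = 6.968194 − (-0.134270)·(6.968194 − 6.867376) / (-0.134270 − (-1.529148)) = 6.968194 − (-0.013537)/(1.394878) = 6.977899

6.9779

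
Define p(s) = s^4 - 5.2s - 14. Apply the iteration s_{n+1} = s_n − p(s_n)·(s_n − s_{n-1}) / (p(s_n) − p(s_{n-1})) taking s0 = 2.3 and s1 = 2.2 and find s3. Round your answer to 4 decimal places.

p(2.3) = 2.024100, p(2.2) = -2.014400
s2 = 2.200000 − (-2.014400)·(2.200000 − 2.300000) / (-2.014400 − 2.024100) = 2.200000 − (0.201440)/(-4.038500) = 2.249880
p(2.249880) = -0.075941
s3 = 2.249880 − (-0.075941)·(2.249880 − 2.200000) / (-0.075941 − (-2.014400)) = 2.249880 − (-0.003788)/(1.938459) = 2.251834

2.2518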